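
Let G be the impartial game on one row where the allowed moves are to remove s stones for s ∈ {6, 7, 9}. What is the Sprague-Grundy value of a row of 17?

0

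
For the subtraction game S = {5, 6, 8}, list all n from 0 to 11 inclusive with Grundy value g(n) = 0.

0, 1, 2, 3, 4

Build the Grundy sequence with g(k) = mex{g(k−s) : s ∈ {5, 6, 8}, s ≤ k}:
g(0) = mex{} = 0
g(1) = mex{} = 0
g(2) = mex{} = 0
g(3) = mex{} = 0
g(4) = mex{} = 0
g(5) = mex{0} = 1
g(6) = mex{0} = 1
g(7) = mex{0} = 1
g(8) = mex{0} = 1
g(9) = mex{0} = 1
g(10) = mex{0,1} = 2
g(11) = mex{0,1} = 2
The P-positions (g = 0) in 0..11 are 0, 1, 2, 3, 4.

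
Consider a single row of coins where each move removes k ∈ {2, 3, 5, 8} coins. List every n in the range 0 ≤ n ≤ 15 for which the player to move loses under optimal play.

Build the Grundy sequence with g(k) = mex{g(k−s) : s ∈ {2, 3, 5, 8}, s ≤ k}:
k:     0  1  2  3  4  5  6  7  8  9 10 11 12 13 14 15
g(k):  0  0  1  1  2  2  3  0  4  1  3  0  4  1  2  2
The P-positions (g = 0) in 0..15 are 0, 1, 7, 11.

0, 1, 7, 11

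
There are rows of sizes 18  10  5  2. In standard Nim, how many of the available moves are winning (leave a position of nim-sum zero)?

1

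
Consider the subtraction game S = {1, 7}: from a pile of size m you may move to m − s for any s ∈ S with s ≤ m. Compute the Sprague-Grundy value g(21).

1

Compute g(0), g(1), … for moves {1, 7}:
k:     0  1  2  3  4  5  6  7  8  9 10 11 12 13 14 15 16 17 18 19 20 21
g(k):  0  1  0  1  0  1  0  1  0  1  0  1  0  1  0  1  0  1  0  1  0  1
So g(21) = 1.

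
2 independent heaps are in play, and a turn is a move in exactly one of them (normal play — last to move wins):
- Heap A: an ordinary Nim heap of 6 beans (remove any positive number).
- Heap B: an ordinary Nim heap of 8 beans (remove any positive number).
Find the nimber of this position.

14

Heap A is a plain Nim heap of size 6, so its Grundy value is 6.
Heap B is a plain Nim heap of size 8, so its Grundy value is 8.
The value of a disjunctive sum is the nim-sum of the parts.
Combined value = 6 ⊕ 8 = 14.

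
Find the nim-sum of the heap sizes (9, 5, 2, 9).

7

In binary:
  1001  (9)
  0101  (5)
  0010  (2)
  1001  (9)
  ----
  0111  (7)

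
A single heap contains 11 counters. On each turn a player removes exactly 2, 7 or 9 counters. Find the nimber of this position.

Compute g(0), g(1), … for moves {2, 7, 9}:
g(0) = mex{} = 0
g(1) = mex{} = 0
g(2) = mex{0} = 1
g(3) = mex{0} = 1
g(4) = mex{1} = 0
g(5) = mex{1} = 0
g(6) = mex{0} = 1
g(7) = mex{0} = 1
g(8) = mex{0,1} = 2
g(9) = mex{0,1} = 2
g(10) = mex{0,1,2} = 3
g(11) = mex{0,1,2} = 3
So g(11) = 3.

3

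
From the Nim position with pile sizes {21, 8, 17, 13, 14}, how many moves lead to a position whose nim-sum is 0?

3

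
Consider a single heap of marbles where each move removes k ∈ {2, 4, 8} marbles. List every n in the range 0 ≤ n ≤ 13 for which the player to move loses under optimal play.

Grundy values for subtraction set {2, 4, 8}:
g(0) = mex{} = 0
g(1) = mex{} = 0
g(2) = mex{0} = 1
g(3) = mex{0} = 1
g(4) = mex{0,1} = 2
g(5) = mex{0,1} = 2
g(6) = mex{1,2} = 0
g(7) = mex{1,2} = 0
g(8) = mex{0,2} = 1
g(9) = mex{0,2} = 1
g(10) = mex{0,1} = 2
g(11) = mex{0,1} = 2
g(12) = mex{1,2} = 0
g(13) = mex{1,2} = 0
The P-positions (g = 0) in 0..13 are 0, 1, 6, 7, 12, 13.

0, 1, 6, 7, 12, 13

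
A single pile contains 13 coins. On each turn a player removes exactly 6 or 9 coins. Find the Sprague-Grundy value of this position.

Compute g(0), g(1), … for moves {6, 9}:
k:     0  1  2  3  4  5  6  7  8  9 10 11 12 13
g(k):  0  0  0  0  0  0  1  1  1  1  1  1  2  2
So g(13) = 2.

2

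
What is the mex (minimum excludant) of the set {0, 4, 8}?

1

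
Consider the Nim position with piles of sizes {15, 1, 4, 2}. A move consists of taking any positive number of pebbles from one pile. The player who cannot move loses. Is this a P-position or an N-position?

Nim-sum: 15 ^ 1 ^ 4 ^ 2 = 8.
The nim-sum is 8 ≠ 0, so this is an N-position: the player to move can win.

N-position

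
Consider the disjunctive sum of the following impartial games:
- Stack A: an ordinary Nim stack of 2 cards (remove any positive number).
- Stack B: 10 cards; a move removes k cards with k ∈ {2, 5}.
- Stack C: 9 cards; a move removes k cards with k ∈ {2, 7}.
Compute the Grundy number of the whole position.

Stack A is a plain Nim stack of size 2, so its Grundy value is 2.
Grundy values for stack B (subtraction set {2, 5}):
g(0) = mex{} = 0
g(1) = mex{} = 0
g(2) = mex{0} = 1
g(3) = mex{0} = 1
g(4) = mex{1} = 0
g(5) = mex{0,1} = 2
g(6) = mex{0} = 1
g(7) = mex{1,2} = 0
g(8) = mex{1} = 0
g(9) = mex{0} = 1
g(10) = mex{0,2} = 1
So g(10) = 1.
Build the Grundy sequence for stack C with g(k) = mex{g(k−s) : s ∈ {2, 7}, s ≤ k}:
k:     0  1  2  3  4  5  6  7  8  9
g(k):  0  0  1  1  0  0  1  1  2  0
So g(9) = 0.
By the Sprague-Grundy theorem, the Grundy value of a sum of independent games is the XOR of the component values.
Combined value = 2 ⊕ 1 ⊕ 0 = 3.

3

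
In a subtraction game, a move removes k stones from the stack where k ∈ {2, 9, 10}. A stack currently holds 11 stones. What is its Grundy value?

Grundy values for subtraction set {2, 9, 10}:
k:     0  1  2  3  4  5  6  7  8  9 10 11
g(k):  0  0  1  1  0  0  1  1  0  2  1  3
So g(11) = 3.

3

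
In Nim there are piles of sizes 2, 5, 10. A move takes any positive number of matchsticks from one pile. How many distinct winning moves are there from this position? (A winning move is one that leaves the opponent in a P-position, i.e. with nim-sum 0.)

1

Compute the nim-sum pairwise:
2 ^ 5 = 7
7 ^ 10 = 13
The overall nim-sum is X = 13. A pile of size p has a winning move iff p XOR X < p (reduce it to p XOR X).
  2: 2 XOR 13 = 15 ≥ 2 — no move.
  5: 5 XOR 13 = 8 ≥ 5 — no move.
  10: 10 XOR 13 = 7 < 10 — winning move (to 7).
That gives 1 winning move.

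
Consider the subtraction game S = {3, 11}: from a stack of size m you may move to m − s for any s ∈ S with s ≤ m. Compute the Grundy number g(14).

Compute g(0), g(1), … for moves {3, 11}:
k:     0  1  2  3  4  5  6  7  8  9 10 11 12 13 14
g(k):  0  0  0  1  1  1  0  0  0  1  1  1  2  2  0
So g(14) = 0.

0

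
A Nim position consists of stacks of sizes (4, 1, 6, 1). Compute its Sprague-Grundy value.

2

Write each in binary and XOR column by column:
  100  (4)
  001  (1)
  110  (6)
  001  (1)
  ---
  010  (2)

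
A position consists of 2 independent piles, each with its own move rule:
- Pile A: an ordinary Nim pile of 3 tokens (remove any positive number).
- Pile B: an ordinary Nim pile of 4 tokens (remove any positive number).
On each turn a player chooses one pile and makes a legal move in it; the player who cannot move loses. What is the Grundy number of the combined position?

Pile A is a plain Nim pile of size 3, so its Grundy value is 3.
Pile B is a plain Nim pile of size 4, so its Grundy value is 4.
The value of a disjunctive sum is the nim-sum of the parts.
Combined value = 3 ⊕ 4 = 7.

7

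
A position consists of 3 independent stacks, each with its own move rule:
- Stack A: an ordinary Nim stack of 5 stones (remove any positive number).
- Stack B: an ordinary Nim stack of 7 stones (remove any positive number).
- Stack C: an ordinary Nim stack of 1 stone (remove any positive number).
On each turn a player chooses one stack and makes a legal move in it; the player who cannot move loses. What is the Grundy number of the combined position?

3

Stack A is a plain Nim stack of size 5, so its Grundy value is 5.
Stack B is a plain Nim stack of size 7, so its Grundy value is 7.
Stack C is a plain Nim stack of size 1, so its Grundy value is 1.
By the Sprague-Grundy theorem, the Grundy value of a sum of independent games is the XOR of the component values.
Combined value = 5 ⊕ 7 ⊕ 1 = 3.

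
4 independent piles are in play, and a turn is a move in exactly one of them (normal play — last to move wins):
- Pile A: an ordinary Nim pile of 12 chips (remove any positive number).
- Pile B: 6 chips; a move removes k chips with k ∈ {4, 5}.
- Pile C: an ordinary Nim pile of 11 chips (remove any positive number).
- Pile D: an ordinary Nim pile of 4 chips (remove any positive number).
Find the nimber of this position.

2

Pile A is a plain Nim pile of size 12, so its Grundy value is 12.
Build the Grundy sequence for pile B with g(k) = mex{g(k−s) : s ∈ {4, 5}, s ≤ k}:
g(0) = mex{} = 0
g(1) = mex{} = 0
g(2) = mex{} = 0
g(3) = mex{} = 0
g(4) = mex{0} = 1
g(5) = mex{0} = 1
g(6) = mex{0} = 1
So g(6) = 1.
Pile C is a plain Nim pile of size 11, so its Grundy value is 11.
Pile D is a plain Nim pile of size 4, so its Grundy value is 4.
The value of a disjunctive sum is the nim-sum of the parts.
Combined value = 12 ⊕ 1 ⊕ 11 ⊕ 4 = 2.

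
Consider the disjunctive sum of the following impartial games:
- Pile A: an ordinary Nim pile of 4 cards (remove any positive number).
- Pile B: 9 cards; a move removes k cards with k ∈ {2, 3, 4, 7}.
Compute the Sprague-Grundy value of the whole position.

Pile A is a plain Nim pile of size 4, so its Grundy value is 4.
For pile B, compute g(0), g(1), … with moves {2, 3, 4, 7}:
k:     0  1  2  3  4  5  6  7  8  9
g(k):  0  0  1  1  2  2  0  3  1  4
So g(9) = 4.
By the Sprague-Grundy theorem, the Grundy value of a sum of independent games is the XOR of the component values.
Combined value = 4 ⊕ 4 = 0.

0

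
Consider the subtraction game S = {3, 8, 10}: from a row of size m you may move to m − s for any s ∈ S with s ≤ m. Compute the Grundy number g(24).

0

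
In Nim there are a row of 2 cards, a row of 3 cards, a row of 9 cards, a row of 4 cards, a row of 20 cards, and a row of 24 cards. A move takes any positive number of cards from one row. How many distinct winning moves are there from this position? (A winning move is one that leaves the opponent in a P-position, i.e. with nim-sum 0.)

Nim-sum: 2 XOR 3 XOR 9 XOR 4 XOR 20 XOR 24 = 0.
The nim-sum is already 0, so every move leaves a nonzero nim-sum — there are no winning moves.

0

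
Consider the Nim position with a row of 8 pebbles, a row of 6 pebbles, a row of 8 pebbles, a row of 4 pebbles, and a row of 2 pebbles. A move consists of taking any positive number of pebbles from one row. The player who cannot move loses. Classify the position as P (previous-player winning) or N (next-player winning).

Nim-sum: 8 ^ 6 ^ 8 ^ 4 ^ 2 = 0.
The nim-sum is 0, so this is a P-position: the player to move is in a losing position under optimal play.

P-position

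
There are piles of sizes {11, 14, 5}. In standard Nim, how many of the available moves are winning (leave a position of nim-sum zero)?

Nim-sum: 11 XOR 14 XOR 5 = 0.
The nim-sum is already 0, so every move leaves a nonzero nim-sum — there are no winning moves.

0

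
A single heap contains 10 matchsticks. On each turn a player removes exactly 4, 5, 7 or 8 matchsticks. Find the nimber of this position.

2

Grundy values for subtraction set {4, 5, 7, 8}:
g(0) = mex{} = 0
g(1) = mex{} = 0
g(2) = mex{} = 0
g(3) = mex{} = 0
g(4) = mex{0} = 1
g(5) = mex{0} = 1
g(6) = mex{0} = 1
g(7) = mex{0} = 1
g(8) = mex{0,1} = 2
g(9) = mex{0,1} = 2
g(10) = mex{0,1} = 2
So g(10) = 2.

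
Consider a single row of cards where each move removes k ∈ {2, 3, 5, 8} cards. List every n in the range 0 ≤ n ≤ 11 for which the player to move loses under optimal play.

0, 1, 7, 11

Build the Grundy sequence with g(k) = mex{g(k−s) : s ∈ {2, 3, 5, 8}, s ≤ k}:
k:     0  1  2  3  4  5  6  7  8  9 10 11
g(k):  0  0  1  1  2  2  3  0  4  1  3  0
The P-positions (g = 0) in 0..11 are 0, 1, 7, 11.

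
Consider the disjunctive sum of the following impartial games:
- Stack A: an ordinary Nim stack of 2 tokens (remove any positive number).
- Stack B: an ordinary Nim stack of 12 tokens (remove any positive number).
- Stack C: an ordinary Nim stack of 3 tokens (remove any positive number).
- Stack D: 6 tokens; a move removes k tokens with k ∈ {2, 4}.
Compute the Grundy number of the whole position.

Stack A is a plain Nim stack of size 2, so its Grundy value is 2.
Stack B is a plain Nim stack of size 12, so its Grundy value is 12.
Stack C is a plain Nim stack of size 3, so its Grundy value is 3.
Grundy values for stack D (subtraction set {2, 4}):
k:     0  1  2  3  4  5  6
g(k):  0  0  1  1  2  2  0
So g(6) = 0.
The value of a disjunctive sum is the nim-sum of the parts.
Combined value = 2 ⊕ 12 ⊕ 3 ⊕ 0 = 13.

13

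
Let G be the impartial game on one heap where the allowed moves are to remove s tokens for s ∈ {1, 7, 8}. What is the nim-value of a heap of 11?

Build the Grundy sequence with g(k) = mex{g(k−s) : s ∈ {1, 7, 8}, s ≤ k}:
k:     0  1  2  3  4  5  6  7  8  9 10 11
g(k):  0  1  0  1  0  1  0  1  2  3  2  3
So g(11) = 3.

3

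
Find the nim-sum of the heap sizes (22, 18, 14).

Nim-sum: 22 XOR 18 XOR 14 = 10.

10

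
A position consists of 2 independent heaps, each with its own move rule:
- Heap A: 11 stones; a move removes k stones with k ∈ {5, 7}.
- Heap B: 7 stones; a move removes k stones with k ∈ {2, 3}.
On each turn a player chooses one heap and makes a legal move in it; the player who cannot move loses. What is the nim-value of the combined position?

3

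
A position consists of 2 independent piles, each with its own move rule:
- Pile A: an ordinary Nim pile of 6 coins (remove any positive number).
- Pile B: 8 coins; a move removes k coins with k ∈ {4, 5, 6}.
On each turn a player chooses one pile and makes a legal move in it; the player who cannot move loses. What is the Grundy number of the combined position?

Pile A is a plain Nim pile of size 6, so its Grundy value is 6.
Build the Grundy sequence for pile B with g(k) = mex{g(k−s) : s ∈ {4, 5, 6}, s ≤ k}:
g(0) = mex{} = 0
g(1) = mex{} = 0
g(2) = mex{} = 0
g(3) = mex{} = 0
g(4) = mex{0} = 1
g(5) = mex{0} = 1
g(6) = mex{0} = 1
g(7) = mex{0} = 1
g(8) = mex{0,1} = 2
So g(8) = 2.
By the Sprague-Grundy theorem, the Grundy value of a sum of independent games is the XOR of the component values.
Combined value = 6 ⊕ 2 = 4.

4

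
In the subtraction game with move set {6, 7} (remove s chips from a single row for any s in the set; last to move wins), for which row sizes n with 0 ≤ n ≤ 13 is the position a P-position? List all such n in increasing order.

0, 1, 2, 3, 4, 5, 13

Compute g(0), g(1), … for moves {6, 7}:
k:     0  1  2  3  4  5  6  7  8  9 10 11 12 13
g(k):  0  0  0  0  0  0  1  1  1  1  1  1  2  0
The P-positions (g = 0) in 0..13 are 0, 1, 2, 3, 4, 5, 13.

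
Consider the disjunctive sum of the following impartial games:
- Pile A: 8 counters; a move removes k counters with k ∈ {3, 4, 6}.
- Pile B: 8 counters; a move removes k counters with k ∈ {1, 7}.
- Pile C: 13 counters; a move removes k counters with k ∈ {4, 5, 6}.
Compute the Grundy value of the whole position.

2

Grundy values for pile A (subtraction set {3, 4, 6}):
k:     0  1  2  3  4  5  6  7  8
g(k):  0  0  0  1  1  1  2  2  2
So g(8) = 2.
Build the Grundy sequence for pile B with g(k) = mex{g(k−s) : s ∈ {1, 7}, s ≤ k}:
k:     0  1  2  3  4  5  6  7  8
g(k):  0  1  0  1  0  1  0  1  0
So g(8) = 0.
Build the Grundy sequence for pile C with g(k) = mex{g(k−s) : s ∈ {4, 5, 6}, s ≤ k}:
k:     0  1  2  3  4  5  6  7  8  9 10 11 12 13
g(k):  0  0  0  0  1  1  1  1  2  2  0  0  0  0
So g(13) = 0.
The value of a disjunctive sum is the nim-sum of the parts.
Combined value = 2 ⊕ 0 ⊕ 0 = 2.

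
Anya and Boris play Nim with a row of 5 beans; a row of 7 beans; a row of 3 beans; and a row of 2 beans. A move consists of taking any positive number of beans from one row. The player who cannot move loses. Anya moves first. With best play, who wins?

Anya wins

Compute the nim-sum pairwise:
5 XOR 7 = 2
2 XOR 3 = 1
1 XOR 2 = 3
The nim-sum is 3 ≠ 0, so this is an N-position: the player to move can win; Anya has a winning move.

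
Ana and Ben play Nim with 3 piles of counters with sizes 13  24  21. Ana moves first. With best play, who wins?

Compute the nim-sum pairwise:
13 XOR 24 = 21
21 XOR 21 = 0
The nim-sum is 0, so this is a P-position: the player to move is in a losing position under optimal play; Ana is about to move from it and so loses — Ben wins.

Ben wins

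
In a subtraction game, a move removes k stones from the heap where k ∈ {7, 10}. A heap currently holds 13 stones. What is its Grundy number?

Build the Grundy sequence with g(k) = mex{g(k−s) : s ∈ {7, 10}, s ≤ k}:
g(0) = mex{} = 0
g(1) = mex{} = 0
g(2) = mex{} = 0
g(3) = mex{} = 0
g(4) = mex{} = 0
g(5) = mex{} = 0
g(6) = mex{} = 0
g(7) = mex{0} = 1
g(8) = mex{0} = 1
g(9) = mex{0} = 1
g(10) = mex{0} = 1
g(11) = mex{0} = 1
g(12) = mex{0} = 1
g(13) = mex{0} = 1
So g(13) = 1.

1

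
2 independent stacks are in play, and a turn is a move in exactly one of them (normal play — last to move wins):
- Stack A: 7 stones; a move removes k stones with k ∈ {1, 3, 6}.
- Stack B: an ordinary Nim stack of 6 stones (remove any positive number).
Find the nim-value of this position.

For stack A, compute g(0), g(1), … with moves {1, 3, 6}:
k:     0  1  2  3  4  5  6  7
g(k):  0  1  0  1  0  1  2  3
So g(7) = 3.
Stack B is a plain Nim stack of size 6, so its Grundy value is 6.
By the Sprague-Grundy theorem, the Grundy value of a sum of independent games is the XOR of the component values.
Combined value = 3 ⊕ 6 = 5.

5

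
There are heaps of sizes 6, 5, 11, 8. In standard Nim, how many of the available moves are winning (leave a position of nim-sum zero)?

Compute the nim-sum pairwise:
6 XOR 5 = 3
3 XOR 11 = 8
8 XOR 8 = 0
The nim-sum is already 0, so every move leaves a nonzero nim-sum — there are no winning moves.

0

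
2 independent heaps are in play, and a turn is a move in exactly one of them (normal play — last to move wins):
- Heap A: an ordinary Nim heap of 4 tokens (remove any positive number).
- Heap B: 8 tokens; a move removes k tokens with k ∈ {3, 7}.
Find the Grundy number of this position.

6

Heap A is a plain Nim heap of size 4, so its Grundy value is 4.
For heap B, compute g(0), g(1), … with moves {3, 7}:
g(0) = mex{} = 0
g(1) = mex{} = 0
g(2) = mex{} = 0
g(3) = mex{0} = 1
g(4) = mex{0} = 1
g(5) = mex{0} = 1
g(6) = mex{1} = 0
g(7) = mex{0,1} = 2
g(8) = mex{0,1} = 2
So g(8) = 2.
The value of a disjunctive sum is the nim-sum of the parts.
Combined value = 4 XOR 2 = 6.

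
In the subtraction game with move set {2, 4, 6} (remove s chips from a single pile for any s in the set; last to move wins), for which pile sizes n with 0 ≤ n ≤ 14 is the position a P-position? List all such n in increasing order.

Grundy values for subtraction set {2, 4, 6}:
g(0) = mex{} = 0
g(1) = mex{} = 0
g(2) = mex{0} = 1
g(3) = mex{0} = 1
g(4) = mex{0,1} = 2
g(5) = mex{0,1} = 2
g(6) = mex{0,1,2} = 3
g(7) = mex{0,1,2} = 3
g(8) = mex{1,2,3} = 0
g(9) = mex{1,2,3} = 0
g(10) = mex{0,2,3} = 1
g(11) = mex{0,2,3} = 1
g(12) = mex{0,1,3} = 2
g(13) = mex{0,1,3} = 2
g(14) = mex{0,1,2} = 3
The P-positions (g = 0) in 0..14 are 0, 1, 8, 9.

0, 1, 8, 9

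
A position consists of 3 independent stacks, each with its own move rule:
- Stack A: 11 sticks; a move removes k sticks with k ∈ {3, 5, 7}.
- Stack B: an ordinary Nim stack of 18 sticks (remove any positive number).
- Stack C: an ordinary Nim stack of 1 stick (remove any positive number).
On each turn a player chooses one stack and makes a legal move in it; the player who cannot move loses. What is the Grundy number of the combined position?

19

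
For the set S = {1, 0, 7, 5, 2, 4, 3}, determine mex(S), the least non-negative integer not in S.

The values 0, 1, 2, 3, 4, 5 are all present; 6 is the first non-negative integer missing from the set.

6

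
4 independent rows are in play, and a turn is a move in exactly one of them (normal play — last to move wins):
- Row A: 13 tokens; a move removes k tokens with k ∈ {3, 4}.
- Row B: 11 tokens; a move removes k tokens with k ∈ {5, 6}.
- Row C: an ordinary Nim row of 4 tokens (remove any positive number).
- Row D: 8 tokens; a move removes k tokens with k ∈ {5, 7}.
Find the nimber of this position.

For row A, compute g(0), g(1), … with moves {3, 4}:
k:     0  1  2  3  4  5  6  7  8  9 10 11 12 13
g(k):  0  0  0  1  1  1  2  0  0  0  1  1  1  2
So g(13) = 2.
Build the Grundy sequence for row B with g(k) = mex{g(k−s) : s ∈ {5, 6}, s ≤ k}:
g(0) = mex{} = 0
g(1) = mex{} = 0
g(2) = mex{} = 0
g(3) = mex{} = 0
g(4) = mex{} = 0
g(5) = mex{0} = 1
g(6) = mex{0} = 1
g(7) = mex{0} = 1
g(8) = mex{0} = 1
g(9) = mex{0} = 1
g(10) = mex{0,1} = 2
g(11) = mex{1} = 0
So g(11) = 0.
Row C is a plain Nim row of size 4, so its Grundy value is 4.
For row D, compute g(0), g(1), … with moves {5, 7}:
k:     0  1  2  3  4  5  6  7  8
g(k):  0  0  0  0  0  1  1  1  1
So g(8) = 1.
By the Sprague-Grundy theorem, the Grundy value of a sum of independent games is the XOR of the component values.
Combined value = 2 XOR 0 XOR 4 XOR 1 = 7.

7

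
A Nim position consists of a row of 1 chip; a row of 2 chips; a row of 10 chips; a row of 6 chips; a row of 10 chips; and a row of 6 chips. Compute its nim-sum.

3

Compute the nim-sum pairwise:
1 ⊕ 2 = 3
3 ⊕ 10 = 9
9 ⊕ 6 = 15
15 ⊕ 10 = 5
5 ⊕ 6 = 3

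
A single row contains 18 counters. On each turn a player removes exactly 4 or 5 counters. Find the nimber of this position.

0

Grundy values for subtraction set {4, 5}:
k:     0  1  2  3  4  5  6  7  8  9 10 11 12 13 14 15 16 17 18
g(k):  0  0  0  0  1  1  1  1  2  0  0  0  0  1  1  1  1  2  0
So g(18) = 0.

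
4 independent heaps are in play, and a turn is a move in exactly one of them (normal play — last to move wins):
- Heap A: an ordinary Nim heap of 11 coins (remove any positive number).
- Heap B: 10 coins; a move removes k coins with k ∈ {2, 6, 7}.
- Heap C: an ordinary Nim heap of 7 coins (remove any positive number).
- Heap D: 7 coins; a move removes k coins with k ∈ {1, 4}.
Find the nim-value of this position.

Heap A is a plain Nim heap of size 11, so its Grundy value is 11.
For heap B, compute g(0), g(1), … with moves {2, 6, 7}:
g(0) = mex{} = 0
g(1) = mex{} = 0
g(2) = mex{0} = 1
g(3) = mex{0} = 1
g(4) = mex{1} = 0
g(5) = mex{1} = 0
g(6) = mex{0} = 1
g(7) = mex{0} = 1
g(8) = mex{0,1} = 2
g(9) = mex{1} = 0
g(10) = mex{0,1,2} = 3
So g(10) = 3.
Heap C is a plain Nim heap of size 7, so its Grundy value is 7.
Build the Grundy sequence for heap D with g(k) = mex{g(k−s) : s ∈ {1, 4}, s ≤ k}:
k:     0  1  2  3  4  5  6  7
g(k):  0  1  0  1  2  0  1  0
So g(7) = 0.
By the Sprague-Grundy theorem, the Grundy value of a sum of independent games is the XOR of the component values.
Combined value = 11 ⊕ 3 ⊕ 7 ⊕ 0 = 15.

15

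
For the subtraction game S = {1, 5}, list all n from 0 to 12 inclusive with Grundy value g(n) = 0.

0, 2, 4, 6, 8, 10, 12

Compute g(0), g(1), … for moves {1, 5}:
g(0) = mex{} = 0
g(1) = mex{0} = 1
g(2) = mex{1} = 0
g(3) = mex{0} = 1
g(4) = mex{1} = 0
g(5) = mex{0} = 1
g(6) = mex{1} = 0
g(7) = mex{0} = 1
g(8) = mex{1} = 0
g(9) = mex{0} = 1
g(10) = mex{1} = 0
g(11) = mex{0} = 1
g(12) = mex{1} = 0
The P-positions (g = 0) in 0..12 are 0, 2, 4, 6, 8, 10, 12.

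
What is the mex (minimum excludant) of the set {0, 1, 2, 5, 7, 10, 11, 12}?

3

The values 0, 1, 2 are all present; 3 is the first non-negative integer missing from the set.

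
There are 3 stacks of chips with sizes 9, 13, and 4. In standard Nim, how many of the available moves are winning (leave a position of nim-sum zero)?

Bitwise XOR of the heap sizes:
  1001  (9)
  1101  (13)
  0100  (4)
  ----
  0000  (0)
The nim-sum is already 0, so every move leaves a nonzero nim-sum — there are no winning moves.

0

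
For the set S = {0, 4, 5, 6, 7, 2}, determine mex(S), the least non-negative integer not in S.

1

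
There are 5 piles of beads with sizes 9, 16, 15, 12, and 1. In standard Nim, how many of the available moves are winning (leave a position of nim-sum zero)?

1

Write each in binary and XOR column by column:
  01001  (9)
  10000  (16)
  01111  (15)
  01100  (12)
  00001  (1)
  -----
  11011  (27)
The overall nim-sum is X = 27. A pile of size p has a winning move iff p XOR X < p (reduce it to p XOR X).
  9: 9 XOR 27 = 18 ≥ 9 — no move.
  16: 16 XOR 27 = 11 < 16 — winning move (to 11).
  15: 15 XOR 27 = 20 ≥ 15 — no move.
  12: 12 XOR 27 = 23 ≥ 12 — no move.
  1: 1 XOR 27 = 26 ≥ 1 — no move.
That gives 1 winning move.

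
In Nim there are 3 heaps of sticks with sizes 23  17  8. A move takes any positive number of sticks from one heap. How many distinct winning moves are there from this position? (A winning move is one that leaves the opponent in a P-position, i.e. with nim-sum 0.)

Compute the nim-sum pairwise:
23 ^ 17 = 6
6 ^ 8 = 14
The overall nim-sum is X = 14. A heap of size p has a winning move iff p XOR X < p (reduce it to p XOR X).
  23: 23 XOR 14 = 25 ≥ 23 — no move.
  17: 17 XOR 14 = 31 ≥ 17 — no move.
  8: 8 XOR 14 = 6 < 8 — winning move (to 6).
That gives 1 winning move.

1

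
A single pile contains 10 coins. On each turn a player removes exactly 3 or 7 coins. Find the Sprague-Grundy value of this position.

0

Compute g(0), g(1), … for moves {3, 7}:
k:     0  1  2  3  4  5  6  7  8  9 10
g(k):  0  0  0  1  1  1  0  2  2  1  0
So g(10) = 0.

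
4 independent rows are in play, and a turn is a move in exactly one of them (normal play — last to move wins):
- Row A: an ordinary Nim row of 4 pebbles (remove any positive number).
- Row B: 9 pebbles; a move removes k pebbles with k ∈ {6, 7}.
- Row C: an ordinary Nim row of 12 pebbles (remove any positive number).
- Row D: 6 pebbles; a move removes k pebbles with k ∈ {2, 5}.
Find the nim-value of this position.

8

Row A is a plain Nim row of size 4, so its Grundy value is 4.
For row B, compute g(0), g(1), … with moves {6, 7}:
k:     0  1  2  3  4  5  6  7  8  9
g(k):  0  0  0  0  0  0  1  1  1  1
So g(9) = 1.
Row C is a plain Nim row of size 12, so its Grundy value is 12.
Grundy values for row D (subtraction set {2, 5}):
k:     0  1  2  3  4  5  6
g(k):  0  0  1  1  0  2  1
So g(6) = 1.
The value of a disjunctive sum is the nim-sum of the parts.
Combined value = 4 ⊕ 1 ⊕ 12 ⊕ 1 = 8.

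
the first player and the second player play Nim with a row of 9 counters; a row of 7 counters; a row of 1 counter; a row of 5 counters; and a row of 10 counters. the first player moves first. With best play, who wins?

the second player wins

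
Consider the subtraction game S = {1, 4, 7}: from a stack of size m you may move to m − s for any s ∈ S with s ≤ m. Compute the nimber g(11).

1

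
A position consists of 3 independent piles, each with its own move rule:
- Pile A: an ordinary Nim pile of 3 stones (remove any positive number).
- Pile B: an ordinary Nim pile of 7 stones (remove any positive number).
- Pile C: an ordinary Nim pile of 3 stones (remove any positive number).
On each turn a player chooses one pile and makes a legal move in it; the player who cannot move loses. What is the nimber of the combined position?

Pile A is a plain Nim pile of size 3, so its Grundy value is 3.
Pile B is a plain Nim pile of size 7, so its Grundy value is 7.
Pile C is a plain Nim pile of size 3, so its Grundy value is 3.
By the Sprague-Grundy theorem, the Grundy value of a sum of independent games is the XOR of the component values.
Combined value = 3 XOR 7 XOR 3 = 7.

7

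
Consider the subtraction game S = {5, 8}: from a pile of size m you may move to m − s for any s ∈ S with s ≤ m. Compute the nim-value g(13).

Grundy values for subtraction set {5, 8}:
g(0) = mex{} = 0
g(1) = mex{} = 0
g(2) = mex{} = 0
g(3) = mex{} = 0
g(4) = mex{} = 0
g(5) = mex{0} = 1
g(6) = mex{0} = 1
g(7) = mex{0} = 1
g(8) = mex{0} = 1
g(9) = mex{0} = 1
g(10) = mex{0,1} = 2
g(11) = mex{0,1} = 2
g(12) = mex{0,1} = 2
g(13) = mex{1} = 0
So g(13) = 0.

0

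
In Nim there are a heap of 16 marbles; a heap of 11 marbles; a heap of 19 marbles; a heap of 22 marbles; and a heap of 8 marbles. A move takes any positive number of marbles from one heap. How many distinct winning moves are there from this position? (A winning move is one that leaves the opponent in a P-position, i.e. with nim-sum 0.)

Compute the nim-sum pairwise:
16 XOR 11 = 27
27 XOR 19 = 8
8 XOR 22 = 30
30 XOR 8 = 22
The overall nim-sum is X = 22. A heap of size p has a winning move iff p XOR X < p (reduce it to p XOR X).
  16: 16 XOR 22 = 6 < 16 — winning move (to 6).
  11: 11 XOR 22 = 29 ≥ 11 — no move.
  19: 19 XOR 22 = 5 < 19 — winning move (to 5).
  22: 22 XOR 22 = 0 < 22 — winning move (to 0).
  8: 8 XOR 22 = 30 ≥ 8 — no move.
That gives 3 winning moves.

3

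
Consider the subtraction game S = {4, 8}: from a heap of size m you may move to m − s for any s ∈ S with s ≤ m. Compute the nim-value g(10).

2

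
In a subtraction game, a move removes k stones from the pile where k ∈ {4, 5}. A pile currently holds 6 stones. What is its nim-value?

1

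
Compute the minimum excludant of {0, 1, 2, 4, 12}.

3

The values 0, 1, 2 are all present; 3 is the first non-negative integer missing from the set.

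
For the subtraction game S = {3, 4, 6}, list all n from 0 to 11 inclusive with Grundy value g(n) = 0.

0, 1, 2, 9, 10, 11

Build the Grundy sequence with g(k) = mex{g(k−s) : s ∈ {3, 4, 6}, s ≤ k}:
k:     0  1  2  3  4  5  6  7  8  9 10 11
g(k):  0  0  0  1  1  1  2  2  2  0  0  0
The P-positions (g = 0) in 0..11 are 0, 1, 2, 9, 10, 11.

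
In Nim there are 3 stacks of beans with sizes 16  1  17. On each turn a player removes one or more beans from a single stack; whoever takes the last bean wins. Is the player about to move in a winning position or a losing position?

In binary:
  10000  (16)
  00001  (1)
  10001  (17)
  -----
  00000  (0)
The nim-sum is 0, so this is a P-position: the player to move is in a losing position under optimal play.

Losing position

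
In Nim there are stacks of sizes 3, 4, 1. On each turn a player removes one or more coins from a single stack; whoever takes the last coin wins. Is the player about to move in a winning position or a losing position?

Winning position

Nim-sum: 3 ^ 4 ^ 1 = 6.
The nim-sum is 6 ≠ 0, so this is an N-position: the player to move can win.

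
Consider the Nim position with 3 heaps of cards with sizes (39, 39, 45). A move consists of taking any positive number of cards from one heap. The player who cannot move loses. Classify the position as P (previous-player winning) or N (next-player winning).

Write each in binary and XOR column by column:
  100111  (39)
  100111  (39)
  101101  (45)
  ------
  101101  (45)
The nim-sum is 45 ≠ 0, so this is an N-position: the player to move can win.

N-position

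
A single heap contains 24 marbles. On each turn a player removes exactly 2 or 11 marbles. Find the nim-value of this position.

Grundy values for subtraction set {2, 11}:
k:     0  1  2  3  4  5  6  7  8  9 10 11 12 13 14 15 16 17 18 19 20 21 22 23 24
g(k):  0  0  1  1  0  0  1  1  0  0  1  1  2  0  0  1  1  0  0  1  1  0  0  1  1
So g(24) = 1.

1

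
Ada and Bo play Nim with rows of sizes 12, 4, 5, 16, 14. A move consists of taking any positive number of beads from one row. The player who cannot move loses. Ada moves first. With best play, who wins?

Ada wins

Write each in binary and XOR column by column:
  01100  (12)
  00100  (4)
  00101  (5)
  10000  (16)
  01110  (14)
  -----
  10011  (19)
The nim-sum is 19 ≠ 0, so this is an N-position: the player to move can win; Ada has a winning move.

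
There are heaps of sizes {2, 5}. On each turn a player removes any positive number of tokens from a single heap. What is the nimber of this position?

7

In binary:
  010  (2)
  101  (5)
  ---
  111  (7)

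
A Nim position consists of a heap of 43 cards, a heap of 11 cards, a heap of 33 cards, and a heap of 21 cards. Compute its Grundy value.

Nim-sum: 43 XOR 11 XOR 33 XOR 21 = 20.

20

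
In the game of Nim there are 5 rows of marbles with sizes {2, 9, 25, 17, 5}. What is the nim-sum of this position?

Nim-sum: 2 XOR 9 XOR 25 XOR 17 XOR 5 = 6.

6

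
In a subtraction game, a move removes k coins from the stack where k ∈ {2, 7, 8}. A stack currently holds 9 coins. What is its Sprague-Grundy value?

2

Compute g(0), g(1), … for moves {2, 7, 8}:
k:     0  1  2  3  4  5  6  7  8  9
g(k):  0  0  1  1  0  0  1  1  2  2
So g(9) = 2.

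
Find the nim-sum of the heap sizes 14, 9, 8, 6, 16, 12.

21

Compute the nim-sum pairwise:
14 XOR 9 = 7
7 XOR 8 = 15
15 XOR 6 = 9
9 XOR 16 = 25
25 XOR 12 = 21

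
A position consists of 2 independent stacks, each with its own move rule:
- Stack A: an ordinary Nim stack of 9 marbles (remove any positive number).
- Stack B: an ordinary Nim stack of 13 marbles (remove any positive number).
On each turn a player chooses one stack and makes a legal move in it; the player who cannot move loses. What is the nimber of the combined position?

4

Stack A is a plain Nim stack of size 9, so its Grundy value is 9.
Stack B is a plain Nim stack of size 13, so its Grundy value is 13.
The value of a disjunctive sum is the nim-sum of the parts.
Combined value = 9 ⊕ 13 = 4.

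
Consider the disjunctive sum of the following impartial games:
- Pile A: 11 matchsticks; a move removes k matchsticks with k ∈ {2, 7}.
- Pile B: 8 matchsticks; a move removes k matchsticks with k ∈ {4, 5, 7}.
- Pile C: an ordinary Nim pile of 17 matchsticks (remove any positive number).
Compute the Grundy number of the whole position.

18

Build the Grundy sequence for pile A with g(k) = mex{g(k−s) : s ∈ {2, 7}, s ≤ k}:
k:     0  1  2  3  4  5  6  7  8  9 10 11
g(k):  0  0  1  1  0  0  1  1  2  0  0  1
So g(11) = 1.
Build the Grundy sequence for pile B with g(k) = mex{g(k−s) : s ∈ {4, 5, 7}, s ≤ k}:
k:     0  1  2  3  4  5  6  7  8
g(k):  0  0  0  0  1  1  1  1  2
So g(8) = 2.
Pile C is a plain Nim pile of size 17, so its Grundy value is 17.
The value of a disjunctive sum is the nim-sum of the parts.
Combined value = 1 XOR 2 XOR 17 = 18.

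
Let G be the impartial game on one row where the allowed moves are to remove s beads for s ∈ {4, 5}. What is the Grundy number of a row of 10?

Compute g(0), g(1), … for moves {4, 5}:
g(0) = mex{} = 0
g(1) = mex{} = 0
g(2) = mex{} = 0
g(3) = mex{} = 0
g(4) = mex{0} = 1
g(5) = mex{0} = 1
g(6) = mex{0} = 1
g(7) = mex{0} = 1
g(8) = mex{0,1} = 2
g(9) = mex{1} = 0
g(10) = mex{1} = 0
So g(10) = 0.

0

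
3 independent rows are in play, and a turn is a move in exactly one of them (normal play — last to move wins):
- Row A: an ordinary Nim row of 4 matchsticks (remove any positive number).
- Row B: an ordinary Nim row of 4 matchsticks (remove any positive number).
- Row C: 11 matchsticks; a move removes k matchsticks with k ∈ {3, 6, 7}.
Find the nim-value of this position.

0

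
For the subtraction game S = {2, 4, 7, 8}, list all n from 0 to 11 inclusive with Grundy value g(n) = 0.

0, 1, 6, 11

Build the Grundy sequence with g(k) = mex{g(k−s) : s ∈ {2, 4, 7, 8}, s ≤ k}:
g(0) = mex{} = 0
g(1) = mex{} = 0
g(2) = mex{0} = 1
g(3) = mex{0} = 1
g(4) = mex{0,1} = 2
g(5) = mex{0,1} = 2
g(6) = mex{1,2} = 0
g(7) = mex{0,1,2} = 3
g(8) = mex{0,2} = 1
g(9) = mex{0,1,2,3} = 4
g(10) = mex{0,1} = 2
g(11) = mex{1,2,3,4} = 0
The P-positions (g = 0) in 0..11 are 0, 1, 6, 11.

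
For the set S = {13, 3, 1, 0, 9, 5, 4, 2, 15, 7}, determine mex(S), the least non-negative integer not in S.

6

The values 0, 1, 2, 3, 4, 5 are all present; 6 is the first non-negative integer missing from the set.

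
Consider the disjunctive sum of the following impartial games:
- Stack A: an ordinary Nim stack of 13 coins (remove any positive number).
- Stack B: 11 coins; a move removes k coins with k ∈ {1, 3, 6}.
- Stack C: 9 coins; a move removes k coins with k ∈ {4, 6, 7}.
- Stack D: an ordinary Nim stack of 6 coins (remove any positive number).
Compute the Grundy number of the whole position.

Stack A is a plain Nim stack of size 13, so its Grundy value is 13.
For stack B, compute g(0), g(1), … with moves {1, 3, 6}:
g(0) = mex{} = 0
g(1) = mex{0} = 1
g(2) = mex{1} = 0
g(3) = mex{0} = 1
g(4) = mex{1} = 0
g(5) = mex{0} = 1
g(6) = mex{0,1} = 2
g(7) = mex{0,1,2} = 3
g(8) = mex{0,1,3} = 2
g(9) = mex{1,2} = 0
g(10) = mex{0,3} = 1
g(11) = mex{1,2} = 0
So g(11) = 0.
Build the Grundy sequence for stack C with g(k) = mex{g(k−s) : s ∈ {4, 6, 7}, s ≤ k}:
k:     0  1  2  3  4  5  6  7  8  9
g(k):  0  0  0  0  1  1  1  1  2  2
So g(9) = 2.
Stack D is a plain Nim stack of size 6, so its Grundy value is 6.
The value of a disjunctive sum is the nim-sum of the parts.
Combined value = 13 XOR 0 XOR 2 XOR 6 = 9.

9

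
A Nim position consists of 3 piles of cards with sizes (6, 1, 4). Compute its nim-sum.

3

Compute the nim-sum pairwise:
6 ^ 1 = 7
7 ^ 4 = 3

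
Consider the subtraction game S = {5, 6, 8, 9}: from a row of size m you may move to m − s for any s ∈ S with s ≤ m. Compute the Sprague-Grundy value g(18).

Build the Grundy sequence with g(k) = mex{g(k−s) : s ∈ {5, 6, 8, 9}, s ≤ k}:
k:     0  1  2  3  4  5  6  7  8  9 10 11 12 13 14 15 16 17 18
g(k):  0  0  0  0  0  1  1  1  1  1  2  2  2  2  0  0  0  0  0
So g(18) = 0.

0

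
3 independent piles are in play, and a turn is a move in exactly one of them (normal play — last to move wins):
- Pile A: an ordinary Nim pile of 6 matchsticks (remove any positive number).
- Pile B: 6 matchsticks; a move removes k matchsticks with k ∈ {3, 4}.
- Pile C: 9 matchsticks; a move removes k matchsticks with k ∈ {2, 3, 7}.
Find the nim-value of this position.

6

Pile A is a plain Nim pile of size 6, so its Grundy value is 6.
Grundy values for pile B (subtraction set {3, 4}):
k:     0  1  2  3  4  5  6
g(k):  0  0  0  1  1  1  2
So g(6) = 2.
For pile C, compute g(0), g(1), … with moves {2, 3, 7}:
g(0) = mex{} = 0
g(1) = mex{} = 0
g(2) = mex{0} = 1
g(3) = mex{0} = 1
g(4) = mex{0,1} = 2
g(5) = mex{1} = 0
g(6) = mex{1,2} = 0
g(7) = mex{0,2} = 1
g(8) = mex{0} = 1
g(9) = mex{0,1} = 2
So g(9) = 2.
The value of a disjunctive sum is the nim-sum of the parts.
Combined value = 6 XOR 2 XOR 2 = 6.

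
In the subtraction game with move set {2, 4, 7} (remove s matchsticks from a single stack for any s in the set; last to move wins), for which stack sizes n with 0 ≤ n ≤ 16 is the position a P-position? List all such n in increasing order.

Compute g(0), g(1), … for moves {2, 4, 7}:
k:     0  1  2  3  4  5  6  7  8  9 10 11 12 13 14 15 16
g(k):  0  0  1  1  2  2  0  3  1  0  2  1  0  2  1  0  2
The P-positions (g = 0) in 0..16 are 0, 1, 6, 9, 12, 15.

0, 1, 6, 9, 12, 15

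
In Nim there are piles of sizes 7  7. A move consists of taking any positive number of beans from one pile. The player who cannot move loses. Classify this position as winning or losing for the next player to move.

Compute the nim-sum pairwise:
7 ^ 7 = 0
The nim-sum is 0, so this is a P-position: the player to move is in a losing position under optimal play.

Losing position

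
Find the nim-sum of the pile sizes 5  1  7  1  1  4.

7

Write each in binary and XOR column by column:
  101  (5)
  001  (1)
  111  (7)
  001  (1)
  001  (1)
  100  (4)
  ---
  111  (7)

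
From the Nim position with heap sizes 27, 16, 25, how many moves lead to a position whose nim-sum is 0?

3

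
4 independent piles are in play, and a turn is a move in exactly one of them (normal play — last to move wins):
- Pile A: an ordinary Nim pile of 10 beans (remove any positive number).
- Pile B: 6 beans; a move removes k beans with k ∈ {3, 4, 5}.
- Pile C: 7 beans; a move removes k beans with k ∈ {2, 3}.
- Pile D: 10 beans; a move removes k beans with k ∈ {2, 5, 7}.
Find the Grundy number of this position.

9

Pile A is a plain Nim pile of size 10, so its Grundy value is 10.
Grundy values for pile B (subtraction set {3, 4, 5}):
k:     0  1  2  3  4  5  6
g(k):  0  0  0  1  1  1  2
So g(6) = 2.
Grundy values for pile C (subtraction set {2, 3}):
k:     0  1  2  3  4  5  6  7
g(k):  0  0  1  1  2  0  0  1
So g(7) = 1.
Grundy values for pile D (subtraction set {2, 5, 7}):
g(0) = mex{} = 0
g(1) = mex{} = 0
g(2) = mex{0} = 1
g(3) = mex{0} = 1
g(4) = mex{1} = 0
g(5) = mex{0,1} = 2
g(6) = mex{0} = 1
g(7) = mex{0,1,2} = 3
g(8) = mex{0,1} = 2
g(9) = mex{0,1,3} = 2
g(10) = mex{1,2} = 0
So g(10) = 0.
By the Sprague-Grundy theorem, the Grundy value of a sum of independent games is the XOR of the component values.
Combined value = 10 XOR 2 XOR 1 XOR 0 = 9.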